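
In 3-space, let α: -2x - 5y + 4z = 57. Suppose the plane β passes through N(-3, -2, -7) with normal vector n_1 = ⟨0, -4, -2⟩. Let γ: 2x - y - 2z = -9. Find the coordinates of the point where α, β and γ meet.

β: n_1·r = n_1·N gives -4y - 2z = 22.
Solving the 3×3 linear system -2x - 5y + 4z = 57, -4y - 2z = 22, 2x - y - 2z = -9 (e.g. by elimination or Cramer's rule, determinant = 40) gives (-5, -7, 3).

(-5, -7, 3)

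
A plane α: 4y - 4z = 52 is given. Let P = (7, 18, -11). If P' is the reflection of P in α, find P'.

(7, 2, 5)

λ = (n·P − d)/|n|² = (116 − 52)/32 = 2.
Reflection = P − 2λn = (7, 18, -11) − 4·(0, 4, -4) = (7, 2, 5).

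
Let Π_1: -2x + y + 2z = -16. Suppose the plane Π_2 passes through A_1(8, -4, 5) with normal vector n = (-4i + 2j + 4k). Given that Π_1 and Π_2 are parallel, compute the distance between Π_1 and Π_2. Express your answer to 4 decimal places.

Π_2: n·r = n·A_1 gives -4x + 2y + 4z = -20.
Rescale Π_2 by 1/2: -2x + y + 2z = -10. Then distance = |-16 − (-10)| / √9 ≈ 2.0000.

2.0000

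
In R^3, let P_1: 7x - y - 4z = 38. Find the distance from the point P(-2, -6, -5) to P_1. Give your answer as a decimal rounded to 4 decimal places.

3.2004

n·P − d = (7)·(-2) + (-1)·(-6) + (-4)·(-5) − 38 = -26; |n| = √66.
Distance = |-26| / √66 = 26/√66 ≈ 3.2004.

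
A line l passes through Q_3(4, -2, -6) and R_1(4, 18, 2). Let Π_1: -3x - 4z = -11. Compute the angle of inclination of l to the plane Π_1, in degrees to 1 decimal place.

A direction vector for l is R_1 − Q_3 = (0, 20, 8).
sin θ = |n·v| / (|n||v|) = |-32| / (√25 · √464) = 0.29711.
θ ≈ 17.3°.

17.3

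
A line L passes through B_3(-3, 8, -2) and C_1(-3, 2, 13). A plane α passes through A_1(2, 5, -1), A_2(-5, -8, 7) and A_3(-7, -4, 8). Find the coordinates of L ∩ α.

A direction vector for L is C_1 − B_3 = (0, -6, 15).
A_1A_2 = (-7, -13, 8), A_1A_3 = (-9, -9, 9); a normal to α is A_1A_2 × A_1A_3 = (-45, -9, -54).
Using A_1: α has equation -45x - 9y - 54z = -81.
Substitute r = (-3, 8, -2) + t(0, -6, 15) into the plane: 171 + (-756)t = -81, so t = 1/3.
Intersection: (-3, 8, -2) + (1/3)·(0, -6, 15) = (-3, 6, 3).

(-3, 6, 3)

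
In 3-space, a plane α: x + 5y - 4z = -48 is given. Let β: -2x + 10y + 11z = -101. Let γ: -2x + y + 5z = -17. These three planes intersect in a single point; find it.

(6, -10, 1)

Solving the 3×3 linear system x + 5y - 4z = -48, -2x + 10y + 11z = -101, -2x + y + 5z = -17 (e.g. by elimination or Cramer's rule, determinant = -93) gives (6, -10, 1).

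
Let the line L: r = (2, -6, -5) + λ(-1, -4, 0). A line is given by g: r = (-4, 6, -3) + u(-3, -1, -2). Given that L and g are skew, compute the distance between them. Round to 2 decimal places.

Common perpendicular direction n = (-1, -4, 0) × (-3, -1, -2) = (8, -2, -11).
With w = (-4, 6, -3) − (2, -6, -5) = (-6, 12, 2), w · n = -94.
Distance = |w · n| / |n| = |-94| / √189 ≈ 6.84.

6.84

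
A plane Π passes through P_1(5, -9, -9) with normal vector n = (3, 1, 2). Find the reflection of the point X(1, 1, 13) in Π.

Π: n·r = n·P_1 gives 3x + y + 2z = -12.
λ = (n·X − d)/|n|² = (30 − (-12))/14 = 3.
Reflection = X − 2λn = (1, 1, 13) − 6·(3, 1, 2) = (-17, -5, 1).

(-17, -5, 1)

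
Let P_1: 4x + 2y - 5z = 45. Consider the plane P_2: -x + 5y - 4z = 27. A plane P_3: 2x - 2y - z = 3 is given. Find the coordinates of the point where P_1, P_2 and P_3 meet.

Solving the 3×3 linear system 4x + 2y - 5z = 45, -x + 5y - 4z = 27, 2x - 2y - z = 3 (e.g. by elimination or Cramer's rule, determinant = -30) gives (7, 6, -1).

(7, 6, -1)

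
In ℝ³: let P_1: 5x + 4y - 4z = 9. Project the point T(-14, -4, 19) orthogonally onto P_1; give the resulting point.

Foot = T − λn with λ = (n·T − d)/|n|² = (-162 − 9)/57 = -3.
Foot = (-14, -4, 19) − (-3)·(5, 4, -4) = (1, 8, 7).

(1, 8, 7)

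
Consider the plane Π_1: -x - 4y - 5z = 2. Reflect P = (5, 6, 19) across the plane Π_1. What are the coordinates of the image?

λ = (n·P − d)/|n|² = (-124 − 2)/42 = -3.
Reflection = P − 2λn = (5, 6, 19) − (-6)·(-1, -4, -5) = (-1, -18, -11).

(-1, -18, -11)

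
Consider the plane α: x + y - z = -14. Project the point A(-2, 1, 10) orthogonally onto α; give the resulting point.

Foot = A − λn with λ = (n·A − d)/|n|² = (-11 − (-14))/3 = 1.
Foot = (-2, 1, 10) − 1·(1, 1, -1) = (-3, 0, 11).

(-3, 0, 11)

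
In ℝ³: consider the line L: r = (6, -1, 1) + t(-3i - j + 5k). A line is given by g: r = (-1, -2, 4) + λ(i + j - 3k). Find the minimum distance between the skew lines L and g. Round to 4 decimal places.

2.4495

Common perpendicular direction n = (-3, -1, 5) × (1, 1, -3) = (-2, -4, -2).
With w = (-1, -2, 4) − (6, -1, 1) = (-7, -1, 3), w · n = 12.
Distance = |w · n| / |n| = |12| / √24 ≈ 2.4495.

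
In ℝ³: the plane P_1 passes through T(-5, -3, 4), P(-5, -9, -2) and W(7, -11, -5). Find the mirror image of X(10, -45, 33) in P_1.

TP = (0, -6, -6), TW = (12, -8, -9); a normal to P_1 is TP × TW = (6, -72, 72).
Using T: P_1 has equation 6x - 72y + 72z = 474.
λ = (n·X − d)/|n|² = (5676 − 474)/10404 = 1/2.
Reflection = X − 2λn = (10, -45, 33) − 1·(6, -72, 72) = (4, 27, -39).

(4, 27, -39)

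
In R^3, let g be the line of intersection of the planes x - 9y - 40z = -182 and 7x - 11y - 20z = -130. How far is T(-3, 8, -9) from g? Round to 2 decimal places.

Direction of g: (1, -9, -40) × (7, -11, -20) = (-260, -260, 52).
A point on g: solving the two plane equations with x = -4 gives (-4, 2, 4).
Taking (-4, 2, 4) on g with direction v = (-260, -260, 52): w = T − (-4, 2, 4) = (1, 6, -13), and w × v = (-3068, 3328, 1300).
Distance = |w × v| / |v| = √22178208 / √137904 ≈ 12.68.

12.68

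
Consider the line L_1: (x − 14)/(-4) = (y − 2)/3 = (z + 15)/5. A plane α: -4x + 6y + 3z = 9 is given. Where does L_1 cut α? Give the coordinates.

L_1 has direction (-4, 3, 5) through (14, 2, -15).
Substitute r = (14, 2, -15) + t(-4, 3, 5) into the plane: -89 + 49t = 9, so t = 2.
Intersection: (14, 2, -15) + 2·(-4, 3, 5) = (6, 8, -5).

(6, 8, -5)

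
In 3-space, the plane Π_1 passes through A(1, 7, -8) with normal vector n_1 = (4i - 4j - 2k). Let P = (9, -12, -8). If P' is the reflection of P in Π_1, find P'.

(-15, 12, 4)

Π_1: n_1·r = n_1·A gives 4x - 4y - 2z = -8.
λ = (n·P − d)/|n|² = (100 − (-8))/36 = 3.
Reflection = P − 2λn = (9, -12, -8) − 6·(4, -4, -2) = (-15, 12, 4).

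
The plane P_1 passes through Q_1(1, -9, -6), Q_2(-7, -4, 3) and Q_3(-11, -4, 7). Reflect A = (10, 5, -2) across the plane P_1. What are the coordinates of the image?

(0, 7, -12)

Q_1Q_2 = (-8, 5, 9), Q_1Q_3 = (-12, 5, 13); a normal to P_1 is Q_1Q_2 × Q_1Q_3 = (20, -4, 20).
Using Q_1: P_1 has equation 20x - 4y + 20z = -64.
λ = (n·A − d)/|n|² = (140 − (-64))/816 = 1/4.
Reflection = A − 2λn = (10, 5, -2) − (1/2)·(20, -4, 20) = (0, 7, -12).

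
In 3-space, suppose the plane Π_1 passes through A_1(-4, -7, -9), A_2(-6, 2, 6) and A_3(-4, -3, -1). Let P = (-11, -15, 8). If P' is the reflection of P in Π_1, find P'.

(7, 9, -4)

A_1A_2 = (-2, 9, 15), A_1A_3 = (0, 4, 8); a normal to Π_1 is A_1A_2 × A_1A_3 = (12, 16, -8).
Using A_1: Π_1 has equation 12x + 16y - 8z = -88.
λ = (n·P − d)/|n|² = (-436 − (-88))/464 = -3/4.
Reflection = P − 2λn = (-11, -15, 8) − (-3/2)·(12, 16, -8) = (7, 9, -4).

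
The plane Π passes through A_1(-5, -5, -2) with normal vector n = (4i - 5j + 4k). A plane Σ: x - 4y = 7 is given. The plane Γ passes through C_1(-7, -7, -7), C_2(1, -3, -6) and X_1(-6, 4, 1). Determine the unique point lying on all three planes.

Π: n·r = n·A_1 gives 4x - 5y + 4z = -3.
C_1C_2 = (8, 4, 1), C_1X_1 = (1, 11, 8); a normal to Γ is C_1C_2 × C_1X_1 = (21, -63, 84).
Using C_1: Γ has equation 21x - 63y + 84z = -294.
Solving the 3×3 linear system 4x - 5y + 4z = -3, x - 4y = 7, 21x - 63y + 84z = -294 (e.g. by elimination or Cramer's rule, determinant = -840) gives (3, -1, -5).

(3, -1, -5)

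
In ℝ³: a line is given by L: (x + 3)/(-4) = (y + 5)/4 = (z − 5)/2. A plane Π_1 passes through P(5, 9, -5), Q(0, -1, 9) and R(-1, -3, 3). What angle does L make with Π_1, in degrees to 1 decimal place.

63.4

L has direction (-4, 4, 2) through (-3, -5, 5).
PQ = (-5, -10, 14), PR = (-6, -12, 8); a normal to Π_1 is PQ × PR = (88, -44, 0).
Using P: Π_1 has equation 88x - 44y = 44.
sin θ = |n·v| / (|n||v|) = |-528| / (√9680 · √36) = 0.89443.
θ ≈ 63.4°.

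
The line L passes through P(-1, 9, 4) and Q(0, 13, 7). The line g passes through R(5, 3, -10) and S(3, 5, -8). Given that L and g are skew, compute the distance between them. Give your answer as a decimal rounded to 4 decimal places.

A direction vector for L is Q − P = (1, 4, 3).
A direction vector for g is S − R = (-2, 2, 2).
Common perpendicular direction n = (1, 4, 3) × (-2, 2, 2) = (2, -8, 10).
With w = (5, 3, -10) − (-1, 9, 4) = (6, -6, -14), w · n = -80.
Distance = |w · n| / |n| = |-80| / √168 ≈ 6.1721.

6.1721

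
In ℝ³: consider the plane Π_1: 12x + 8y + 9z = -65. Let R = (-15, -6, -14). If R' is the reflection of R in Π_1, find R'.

(9, 10, 4)

λ = (n·R − d)/|n|² = (-354 − (-65))/289 = -1.
Reflection = R − 2λn = (-15, -6, -14) − (-2)·(12, 8, 9) = (9, 10, 4).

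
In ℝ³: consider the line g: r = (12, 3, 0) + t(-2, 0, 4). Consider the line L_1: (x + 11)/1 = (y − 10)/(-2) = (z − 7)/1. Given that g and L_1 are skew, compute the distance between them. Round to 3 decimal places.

10.585

L_1 has direction (1, -2, 1) through (-11, 10, 7).
Common perpendicular direction n = (-2, 0, 4) × (1, -2, 1) = (8, 6, 4).
With w = (-11, 10, 7) − (12, 3, 0) = (-23, 7, 7), w · n = -114.
Distance = |w · n| / |n| = |-114| / √116 ≈ 10.585.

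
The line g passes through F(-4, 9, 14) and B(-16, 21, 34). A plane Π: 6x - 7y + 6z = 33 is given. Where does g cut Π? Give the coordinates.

A direction vector for g is B − F = (-12, 12, 20).
Substitute r = (-4, 9, 14) + t(-12, 12, 20) into the plane: -3 + (-36)t = 33, so t = -1.
Intersection: (-4, 9, 14) + (-1)·(-12, 12, 20) = (8, -3, -6).

(8, -3, -6)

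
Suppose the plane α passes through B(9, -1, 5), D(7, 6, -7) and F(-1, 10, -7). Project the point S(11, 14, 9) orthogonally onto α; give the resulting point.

BD = (-2, 7, -12), BF = (-10, 11, -12); a normal to α is BD × BF = (48, 96, 48).
Using B: α has equation 48x + 96y + 48z = 576.
Foot = S − λn with λ = (n·S − d)/|n|² = (2304 − 576)/13824 = 1/8.
Foot = (11, 14, 9) − (1/8)·(48, 96, 48) = (5, 2, 3).

(5, 2, 3)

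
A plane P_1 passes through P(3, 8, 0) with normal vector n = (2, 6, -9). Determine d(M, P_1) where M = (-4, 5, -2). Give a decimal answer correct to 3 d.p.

1.273

P_1: n·r = n·P gives 2x + 6y - 9z = 54.
n·M − d = (2)·(-4) + (6)·(5) + (-9)·(-2) − 54 = -14; |n| = √121.
Distance = |-14| / √121 = 14/√121 ≈ 1.273.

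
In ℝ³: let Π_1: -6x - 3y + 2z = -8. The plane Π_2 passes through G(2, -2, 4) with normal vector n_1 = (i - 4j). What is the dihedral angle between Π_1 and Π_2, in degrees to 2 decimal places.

78.00

Π_2: n_1·r = n_1·G gives x - 4y = 10.
cos θ = |n₁·n₂| / (|n₁||n₂|) = |6| / (√49 · √17).
θ = arccos(0.20789) ≈ 78.00°.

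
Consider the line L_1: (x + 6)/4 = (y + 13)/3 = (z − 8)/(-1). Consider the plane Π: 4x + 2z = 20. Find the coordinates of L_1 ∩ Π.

(2, -7, 6)

L_1 has direction (4, 3, -1) through (-6, -13, 8).
Substitute r = (-6, -13, 8) + t(4, 3, -1) into the plane: -8 + 14t = 20, so t = 2.
Intersection: (-6, -13, 8) + 2·(4, 3, -1) = (2, -7, 6).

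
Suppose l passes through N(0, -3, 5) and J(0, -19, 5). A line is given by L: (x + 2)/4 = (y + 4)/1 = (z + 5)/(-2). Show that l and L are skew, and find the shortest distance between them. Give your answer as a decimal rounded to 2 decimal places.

A direction vector for l is J − N = (0, -16, 0).
L has direction (4, 1, -2) through (-2, -4, -5).
Common perpendicular direction n = (0, -16, 0) × (4, 1, -2) = (32, 0, 64).
With w = (-2, -4, -5) − (0, -3, 5) = (-2, -1, -10), w · n = -704.
Since n ≠ 0 the lines are not parallel, and w · n = -704 ≠ 0 so they do not intersect; hence they are skew.
Distance = |w · n| / |n| = |-704| / √5120 ≈ 9.84.

9.84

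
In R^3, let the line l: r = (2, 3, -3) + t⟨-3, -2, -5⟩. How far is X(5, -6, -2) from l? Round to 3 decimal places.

Taking (2, 3, -3) on l with direction v = (-3, -2, -5): w = X − (2, 3, -3) = (3, -9, 1), and w × v = (47, 12, -33).
Distance = |w × v| / |v| = √3442 / √38 ≈ 9.517.

9.517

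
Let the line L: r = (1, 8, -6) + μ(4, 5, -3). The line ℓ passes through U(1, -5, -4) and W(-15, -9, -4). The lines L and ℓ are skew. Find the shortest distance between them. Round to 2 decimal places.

A direction vector for ℓ is W − U = (-16, -4, 0).
Common perpendicular direction n = (4, 5, -3) × (-16, -4, 0) = (-12, 48, 64).
With w = (1, -5, -4) − (1, 8, -6) = (0, -13, 2), w · n = -496.
Distance = |w · n| / |n| = |-496| / √6544 ≈ 6.13.

6.13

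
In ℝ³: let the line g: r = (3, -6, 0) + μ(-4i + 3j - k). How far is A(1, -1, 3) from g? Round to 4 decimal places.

4.7556

Taking (3, -6, 0) on g with direction v = (-4, 3, -1): w = A − (3, -6, 0) = (-2, 5, 3), and w × v = (-14, -14, 14).
Distance = |w × v| / |v| = √588 / √26 ≈ 4.7556.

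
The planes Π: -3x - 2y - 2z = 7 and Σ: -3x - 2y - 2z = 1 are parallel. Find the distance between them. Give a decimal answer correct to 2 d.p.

Same normal n = (-3, -2, -2) with |n| = √17; distance = |7 − 1| / |n| = 6/√17 ≈ 1.46.

1.46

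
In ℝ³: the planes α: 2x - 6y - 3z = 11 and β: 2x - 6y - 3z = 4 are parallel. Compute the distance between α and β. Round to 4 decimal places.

Same normal n = (2, -6, -3) with |n| = √49; distance = |11 − 4| / |n| = 7/√49 ≈ 1.0000.

1.0000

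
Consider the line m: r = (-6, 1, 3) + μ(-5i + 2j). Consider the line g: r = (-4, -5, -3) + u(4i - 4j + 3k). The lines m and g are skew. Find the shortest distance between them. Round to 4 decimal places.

7.4536

Common perpendicular direction n = (-5, 2, 0) × (4, -4, 3) = (6, 15, 12).
With w = (-4, -5, -3) − (-6, 1, 3) = (2, -6, -6), w · n = -150.
Distance = |w · n| / |n| = |-150| / √405 ≈ 7.4536.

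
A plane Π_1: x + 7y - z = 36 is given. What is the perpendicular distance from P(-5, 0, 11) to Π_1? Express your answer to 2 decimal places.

n·P − d = (1)·(-5) + (7)·(0) + (-1)·(11) − 36 = -52; |n| = √51.
Distance = |-52| / √51 = 52/√51 ≈ 7.28.

7.28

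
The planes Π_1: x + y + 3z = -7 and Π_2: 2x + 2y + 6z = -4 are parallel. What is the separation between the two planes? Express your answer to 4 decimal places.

1.5076

Rescale Π_2 by 1/2: x + y + 3z = -2. Then distance = |-7 − (-2)| / √11 ≈ 1.5076.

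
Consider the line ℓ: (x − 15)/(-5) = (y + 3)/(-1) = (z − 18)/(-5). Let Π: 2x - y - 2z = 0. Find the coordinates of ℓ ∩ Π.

ℓ has direction (-5, -1, -5) through (15, -3, 18).
Substitute r = (15, -3, 18) + t(-5, -1, -5) into the plane: -3 + 1t = 0, so t = 3.
Intersection: (15, -3, 18) + 3·(-5, -1, -5) = (0, -6, 3).

(0, -6, 3)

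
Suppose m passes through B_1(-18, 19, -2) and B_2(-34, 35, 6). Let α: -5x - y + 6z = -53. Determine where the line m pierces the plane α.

A direction vector for m is B_2 − B_1 = (-16, 16, 8).
Substitute r = (-18, 19, -2) + t(-16, 16, 8) into the plane: 59 + 112t = -53, so t = -1.
Intersection: (-18, 19, -2) + (-1)·(-16, 16, 8) = (-2, 3, -10).

(-2, 3, -10)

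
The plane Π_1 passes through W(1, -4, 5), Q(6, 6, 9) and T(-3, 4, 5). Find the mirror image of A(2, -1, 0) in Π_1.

WQ = (5, 10, 4), WT = (-4, 8, 0); a normal to Π_1 is WQ × WT = (-32, -16, 80).
Using W: Π_1 has equation -32x - 16y + 80z = 432.
λ = (n·A − d)/|n|² = (-48 − 432)/7680 = -1/16.
Reflection = A − 2λn = (2, -1, 0) − (-1/8)·(-32, -16, 80) = (-2, -3, 10).

(-2, -3, 10)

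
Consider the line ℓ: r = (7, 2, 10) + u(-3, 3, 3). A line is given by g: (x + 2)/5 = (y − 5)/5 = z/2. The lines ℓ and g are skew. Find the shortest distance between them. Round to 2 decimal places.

11.77

g has direction (5, 5, 2) through (-2, 5, 0).
Common perpendicular direction n = (-3, 3, 3) × (5, 5, 2) = (-9, 21, -30).
With w = (-2, 5, 0) − (7, 2, 10) = (-9, 3, -10), w · n = 444.
Distance = |w · n| / |n| = |444| / √1422 ≈ 11.77.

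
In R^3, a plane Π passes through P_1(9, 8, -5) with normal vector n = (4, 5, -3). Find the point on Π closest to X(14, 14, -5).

Π: n·r = n·P_1 gives 4x + 5y - 3z = 91.
Foot = X − λn with λ = (n·X − d)/|n|² = (141 − 91)/50 = 1.
Foot = (14, 14, -5) − 1·(4, 5, -3) = (10, 9, -2).

(10, 9, -2)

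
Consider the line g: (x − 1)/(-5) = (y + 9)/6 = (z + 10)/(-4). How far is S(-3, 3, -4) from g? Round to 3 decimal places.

g has direction (-5, 6, -4) through (1, -9, -10).
Taking (1, -9, -10) on g with direction v = (-5, 6, -4): w = S − (1, -9, -10) = (-4, 12, 6), and w × v = (-84, -46, 36).
Distance = |w × v| / |v| = √10468 / √77 ≈ 11.660.

11.660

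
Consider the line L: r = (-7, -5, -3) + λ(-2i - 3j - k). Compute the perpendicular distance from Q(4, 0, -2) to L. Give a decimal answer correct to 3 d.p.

6.622

Taking (-7, -5, -3) on L with direction v = (-2, -3, -1): w = Q − (-7, -5, -3) = (11, 5, 1), and w × v = (-2, 9, -23).
Distance = |w × v| / |v| = √614 / √14 ≈ 6.622.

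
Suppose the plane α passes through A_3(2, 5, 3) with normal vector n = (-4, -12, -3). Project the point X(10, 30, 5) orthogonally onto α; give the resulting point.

(2, 6, -1)

α: n·r = n·A_3 gives -4x - 12y - 3z = -77.
Foot = X − λn with λ = (n·X − d)/|n|² = (-415 − (-77))/169 = -2.
Foot = (10, 30, 5) − (-2)·(-4, -12, -3) = (2, 6, -1).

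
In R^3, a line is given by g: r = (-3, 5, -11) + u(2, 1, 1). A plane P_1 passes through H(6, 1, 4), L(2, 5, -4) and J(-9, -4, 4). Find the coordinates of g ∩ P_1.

HL = (-4, 4, -8), HJ = (-15, -5, 0); a normal to P_1 is HL × HJ = (-40, 120, 80).
Using H: P_1 has equation -40x + 120y + 80z = 200.
Substitute r = (-3, 5, -11) + t(2, 1, 1) into the plane: -160 + 120t = 200, so t = 3.
Intersection: (-3, 5, -11) + 3·(2, 1, 1) = (3, 8, -8).

(3, 8, -8)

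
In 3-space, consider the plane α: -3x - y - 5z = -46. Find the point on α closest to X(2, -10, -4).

(8, -8, 6)

Foot = X − λn with λ = (n·X − d)/|n|² = (24 − (-46))/35 = 2.
Foot = (2, -10, -4) − 2·(-3, -1, -5) = (8, -8, 6).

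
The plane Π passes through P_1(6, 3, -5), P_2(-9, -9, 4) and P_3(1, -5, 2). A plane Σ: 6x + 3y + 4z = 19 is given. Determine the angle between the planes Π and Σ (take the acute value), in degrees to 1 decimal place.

P_1P_2 = (-15, -12, 9), P_1P_3 = (-5, -8, 7); a normal to Π is P_1P_2 × P_1P_3 = (-12, 60, 60).
Using P_1: Π has equation -12x + 60y + 60z = -192.
cos θ = |n₁·n₂| / (|n₁||n₂|) = |348| / (√7344 · √61).
θ = arccos(0.51993) ≈ 58.7°.

58.7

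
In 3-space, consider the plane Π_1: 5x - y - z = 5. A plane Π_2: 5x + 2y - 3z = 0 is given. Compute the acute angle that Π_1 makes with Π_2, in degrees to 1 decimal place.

35.7

cos θ = |n₁·n₂| / (|n₁||n₂|) = |26| / (√27 · √38).
θ = arccos(0.81171) ≈ 35.7°.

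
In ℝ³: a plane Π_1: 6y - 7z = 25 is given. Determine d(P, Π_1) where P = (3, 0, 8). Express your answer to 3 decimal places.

n·P − d = (0)·(3) + (6)·(0) + (-7)·(8) − 25 = -81; |n| = √85.
Distance = |-81| / √85 = 81/√85 ≈ 8.786.

8.786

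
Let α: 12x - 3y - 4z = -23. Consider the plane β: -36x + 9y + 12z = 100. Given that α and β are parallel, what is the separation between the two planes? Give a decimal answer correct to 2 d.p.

Rescale β by 1/(-3): 12x - 3y - 4z = -100/3. Then distance = |-23 − (-100/3)| / √169 ≈ 0.79.

0.79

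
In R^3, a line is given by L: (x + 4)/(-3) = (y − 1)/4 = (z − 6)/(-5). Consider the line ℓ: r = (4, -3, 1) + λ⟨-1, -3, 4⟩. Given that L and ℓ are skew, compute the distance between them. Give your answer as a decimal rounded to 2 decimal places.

L has direction (-3, 4, -5) through (-4, 1, 6).
Common perpendicular direction n = (-3, 4, -5) × (-1, -3, 4) = (1, 17, 13).
With w = (4, -3, 1) − (-4, 1, 6) = (8, -4, -5), w · n = -125.
Distance = |w · n| / |n| = |-125| / √459 ≈ 5.83.

5.83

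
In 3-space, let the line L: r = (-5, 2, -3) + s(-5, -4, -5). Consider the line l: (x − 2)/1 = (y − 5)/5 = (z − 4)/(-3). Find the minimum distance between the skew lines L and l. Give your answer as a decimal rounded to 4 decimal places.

l has direction (1, 5, -3) through (2, 5, 4).
Common perpendicular direction n = (-5, -4, -5) × (1, 5, -3) = (37, -20, -21).
With w = (2, 5, 4) − (-5, 2, -3) = (7, 3, 7), w · n = 52.
Distance = |w · n| / |n| = |52| / √2210 ≈ 1.1061.

1.1061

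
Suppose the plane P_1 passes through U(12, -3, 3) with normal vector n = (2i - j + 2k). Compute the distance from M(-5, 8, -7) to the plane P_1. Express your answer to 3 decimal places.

P_1: n·r = n·U gives 2x - y + 2z = 33.
n·M − d = (2)·(-5) + (-1)·(8) + (2)·(-7) − 33 = -65; |n| = √9.
Distance = |-65| / √9 = 65/√9 ≈ 21.667.

21.667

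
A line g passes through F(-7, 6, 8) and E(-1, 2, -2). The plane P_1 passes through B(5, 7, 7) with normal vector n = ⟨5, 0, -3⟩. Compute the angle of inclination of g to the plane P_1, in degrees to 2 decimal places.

56.58

A direction vector for g is E − F = (6, -4, -10).
P_1: n·r = n·B gives 5x - 3z = 4.
sin θ = |n·v| / (|n||v|) = |60| / (√34 · √152) = 0.83462.
θ ≈ 56.58°.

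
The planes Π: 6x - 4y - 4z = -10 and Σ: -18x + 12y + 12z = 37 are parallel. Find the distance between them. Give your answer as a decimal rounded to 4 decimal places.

Rescale Σ by 1/(-3): 6x - 4y - 4z = -37/3. Then distance = |-10 − (-37/3)| / √68 ≈ 0.2830.

0.2830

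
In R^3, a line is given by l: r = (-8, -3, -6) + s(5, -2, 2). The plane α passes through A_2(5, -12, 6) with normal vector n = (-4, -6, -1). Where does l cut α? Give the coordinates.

α: n·r = n·A_2 gives -4x - 6y - z = 46.
Substitute r = (-8, -3, -6) + t(5, -2, 2) into the plane: 56 + (-10)t = 46, so t = 1.
Intersection: (-8, -3, -6) + 1·(5, -2, 2) = (-3, -5, -4).

(-3, -5, -4)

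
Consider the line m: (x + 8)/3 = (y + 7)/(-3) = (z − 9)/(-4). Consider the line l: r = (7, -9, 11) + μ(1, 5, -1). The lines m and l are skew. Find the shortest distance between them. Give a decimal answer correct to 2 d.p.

13.11

m has direction (3, -3, -4) through (-8, -7, 9).
Common perpendicular direction n = (3, -3, -4) × (1, 5, -1) = (23, -1, 18).
With w = (7, -9, 11) − (-8, -7, 9) = (15, -2, 2), w · n = 383.
Distance = |w · n| / |n| = |383| / √854 ≈ 13.11.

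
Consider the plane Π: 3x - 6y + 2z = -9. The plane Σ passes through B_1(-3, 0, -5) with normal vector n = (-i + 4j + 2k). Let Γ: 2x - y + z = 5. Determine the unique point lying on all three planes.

Σ: n·r = n·B_1 gives -x + 4y + 2z = -7.
Solving the 3×3 linear system 3x - 6y + 2z = -9, -x + 4y + 2z = -7, 2x - y + z = 5 (e.g. by elimination or Cramer's rule, determinant = -26) gives (7, 3, -6).

(7, 3, -6)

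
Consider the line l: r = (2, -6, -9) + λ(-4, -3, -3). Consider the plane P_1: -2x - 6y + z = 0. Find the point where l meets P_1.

Substitute r = (2, -6, -9) + t(-4, -3, -3) into the plane: 23 + 23t = 0, so t = -1.
Intersection: (2, -6, -9) + (-1)·(-4, -3, -3) = (6, -3, -6).

(6, -3, -6)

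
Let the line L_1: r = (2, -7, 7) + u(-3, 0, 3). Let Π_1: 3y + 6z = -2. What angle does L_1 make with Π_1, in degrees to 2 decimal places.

39.23

sin θ = |n·v| / (|n||v|) = |18| / (√45 · √18) = 0.63246.
θ ≈ 39.23°.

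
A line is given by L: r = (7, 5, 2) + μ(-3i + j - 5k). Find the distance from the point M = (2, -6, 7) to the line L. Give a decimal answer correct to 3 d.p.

12.586

Taking (7, 5, 2) on L with direction v = (-3, 1, -5): w = M − (7, 5, 2) = (-5, -11, 5), and w × v = (50, -40, -38).
Distance = |w × v| / |v| = √5544 / √35 ≈ 12.586.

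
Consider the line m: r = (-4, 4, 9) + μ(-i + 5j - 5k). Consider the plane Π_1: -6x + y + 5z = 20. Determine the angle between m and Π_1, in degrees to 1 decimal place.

14.4

sin θ = |n·v| / (|n||v|) = |-14| / (√62 · √51) = 0.24897.
θ ≈ 14.4°.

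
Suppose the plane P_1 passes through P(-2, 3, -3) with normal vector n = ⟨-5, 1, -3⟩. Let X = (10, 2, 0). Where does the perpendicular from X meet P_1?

(0, 4, -6)

P_1: n·r = n·P gives -5x + y - 3z = 22.
Foot = X − λn with λ = (n·X − d)/|n|² = (-48 − 22)/35 = -2.
Foot = (10, 2, 0) − (-2)·(-5, 1, -3) = (0, 4, -6).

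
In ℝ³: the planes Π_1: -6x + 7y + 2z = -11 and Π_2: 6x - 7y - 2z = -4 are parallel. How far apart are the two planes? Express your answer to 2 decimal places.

Rescale Π_2 by 1/(-1): -6x + 7y + 2z = 4. Then distance = |-11 − 4| / √89 ≈ 1.59.

1.59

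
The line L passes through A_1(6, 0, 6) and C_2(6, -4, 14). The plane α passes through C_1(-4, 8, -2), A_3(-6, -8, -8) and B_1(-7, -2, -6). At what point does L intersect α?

(6, 4, -2)

A direction vector for L is C_2 − A_1 = (0, -4, 8).
C_1A_3 = (-2, -16, -6), C_1B_1 = (-3, -10, -4); a normal to α is C_1A_3 × C_1B_1 = (4, 10, -28).
Using C_1: α has equation 4x + 10y - 28z = 120.
Substitute r = (6, 0, 6) + t(0, -4, 8) into the plane: -144 + (-264)t = 120, so t = -1.
Intersection: (6, 0, 6) + (-1)·(0, -4, 8) = (6, 4, -2).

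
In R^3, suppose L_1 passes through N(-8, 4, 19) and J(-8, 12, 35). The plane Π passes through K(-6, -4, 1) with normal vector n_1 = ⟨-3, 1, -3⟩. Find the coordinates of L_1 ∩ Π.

A direction vector for L_1 is J − N = (0, 8, 16).
Π: n_1·r = n_1·K gives -3x + y - 3z = 11.
Substitute r = (-8, 4, 19) + t(0, 8, 16) into the plane: -29 + (-40)t = 11, so t = -1.
Intersection: (-8, 4, 19) + (-1)·(0, 8, 16) = (-8, -4, 3).

(-8, -4, 3)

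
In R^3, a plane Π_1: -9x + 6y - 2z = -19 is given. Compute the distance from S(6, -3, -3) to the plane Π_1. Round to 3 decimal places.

n·S − d = (-9)·(6) + (6)·(-3) + (-2)·(-3) − (-19) = -47; |n| = √121.
Distance = |-47| / √121 = 47/√121 ≈ 4.273.

4.273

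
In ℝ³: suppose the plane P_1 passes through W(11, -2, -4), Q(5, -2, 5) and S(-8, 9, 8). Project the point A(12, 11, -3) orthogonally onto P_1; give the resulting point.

WQ = (-6, 0, 9), WS = (-19, 11, 12); a normal to P_1 is WQ × WS = (-99, -99, -66).
Using W: P_1 has equation -99x - 99y - 66z = -627.
Foot = A − λn with λ = (n·A − d)/|n|² = (-2079 − (-627))/23958 = -2/33.
Foot = (12, 11, -3) − (-2/33)·(-99, -99, -66) = (6, 5, -7).

(6, 5, -7)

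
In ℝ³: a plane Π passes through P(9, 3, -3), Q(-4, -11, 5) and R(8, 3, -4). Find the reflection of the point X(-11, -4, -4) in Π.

(-7, -10, -8)

PQ = (-13, -14, 8), PR = (-1, 0, -1); a normal to Π is PQ × PR = (14, -21, -14).
Using P: Π has equation 14x - 21y - 14z = 105.
λ = (n·X − d)/|n|² = (-14 − 105)/833 = -1/7.
Reflection = X − 2λn = (-11, -4, -4) − (-2/7)·(14, -21, -14) = (-7, -10, -8).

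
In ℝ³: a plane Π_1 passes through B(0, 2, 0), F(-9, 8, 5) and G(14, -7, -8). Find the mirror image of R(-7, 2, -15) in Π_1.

BF = (-9, 6, 5), BG = (14, -9, -8); a normal to Π_1 is BF × BG = (-3, -2, -3).
Using B: Π_1 has equation -3x - 2y - 3z = -4.
λ = (n·R − d)/|n|² = (62 − (-4))/22 = 3.
Reflection = R − 2λn = (-7, 2, -15) − 6·(-3, -2, -3) = (11, 14, 3).

(11, 14, 3)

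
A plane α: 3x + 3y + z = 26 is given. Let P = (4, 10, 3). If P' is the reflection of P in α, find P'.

(-2, 4, 1)

λ = (n·P − d)/|n|² = (45 − 26)/19 = 1.
Reflection = P − 2λn = (4, 10, 3) − 2·(3, 3, 1) = (-2, 4, 1).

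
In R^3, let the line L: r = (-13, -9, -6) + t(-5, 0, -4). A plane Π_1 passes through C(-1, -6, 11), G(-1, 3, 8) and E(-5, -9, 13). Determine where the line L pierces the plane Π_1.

CG = (0, 9, -3), CE = (-4, -3, 2); a normal to Π_1 is CG × CE = (9, 12, 36).
Using C: Π_1 has equation 9x + 12y + 36z = 315.
Substitute r = (-13, -9, -6) + t(-5, 0, -4) into the plane: -441 + (-189)t = 315, so t = -4.
Intersection: (-13, -9, -6) + (-4)·(-5, 0, -4) = (7, -9, 10).

(7, -9, 10)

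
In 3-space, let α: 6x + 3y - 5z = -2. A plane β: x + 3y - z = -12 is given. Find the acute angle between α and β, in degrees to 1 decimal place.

cos θ = |n₁·n₂| / (|n₁||n₂|) = |20| / (√70 · √11).
θ = arccos(0.72075) ≈ 43.9°.

43.9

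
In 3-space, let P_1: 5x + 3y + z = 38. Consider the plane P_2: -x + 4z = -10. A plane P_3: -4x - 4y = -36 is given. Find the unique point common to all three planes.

(6, 3, -1)

Solving the 3×3 linear system 5x + 3y + z = 38, -x + 4z = -10, -4x - 4y = -36 (e.g. by elimination or Cramer's rule, determinant = 36) gives (6, 3, -1).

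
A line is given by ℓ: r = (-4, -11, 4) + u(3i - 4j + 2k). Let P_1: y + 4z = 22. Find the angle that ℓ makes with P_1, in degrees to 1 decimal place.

10.4

sin θ = |n·v| / (|n||v|) = |4| / (√17 · √29) = 0.18015.
θ ≈ 10.4°.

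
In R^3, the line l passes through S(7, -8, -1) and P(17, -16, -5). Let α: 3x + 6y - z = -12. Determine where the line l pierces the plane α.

A direction vector for l is P − S = (10, -8, -4).
Substitute r = (7, -8, -1) + t(10, -8, -4) into the plane: -26 + (-14)t = -12, so t = -1.
Intersection: (7, -8, -1) + (-1)·(10, -8, -4) = (-3, 0, 3).

(-3, 0, 3)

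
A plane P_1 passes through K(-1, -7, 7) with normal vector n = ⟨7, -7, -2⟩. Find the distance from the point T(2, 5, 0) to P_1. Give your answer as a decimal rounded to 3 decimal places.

4.852

P_1: n·r = n·K gives 7x - 7y - 2z = 28.
n·T − d = (7)·(2) + (-7)·(5) + (-2)·(0) − 28 = -49; |n| = √102.
Distance = |-49| / √102 = 49/√102 ≈ 4.852.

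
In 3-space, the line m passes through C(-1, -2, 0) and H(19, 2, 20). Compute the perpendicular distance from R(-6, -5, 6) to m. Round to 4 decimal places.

8.3619

A direction vector for m is H − C = (20, 4, 20).
Taking (-1, -2, 0) on m with direction v = (20, 4, 20): w = R − (-1, -2, 0) = (-5, -3, 6), and w × v = (-84, 220, 40).
Distance = |w × v| / |v| = √57056 / √816 ≈ 8.3619.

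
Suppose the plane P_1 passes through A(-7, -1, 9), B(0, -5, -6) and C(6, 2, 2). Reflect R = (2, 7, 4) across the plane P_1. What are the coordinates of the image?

(6, -1, 8)

AB = (7, -4, -15), AC = (13, 3, -7); a normal to P_1 is AB × AC = (73, -146, 73).
Using A: P_1 has equation 73x - 146y + 73z = 292.
λ = (n·R − d)/|n|² = (-584 − 292)/31974 = -2/73.
Reflection = R − 2λn = (2, 7, 4) − (-4/73)·(73, -146, 73) = (6, -1, 8).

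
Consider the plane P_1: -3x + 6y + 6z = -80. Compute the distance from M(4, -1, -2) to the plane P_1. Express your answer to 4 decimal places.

n·M − d = (-3)·(4) + (6)·(-1) + (6)·(-2) − (-80) = 50; |n| = √81.
Distance = |50| / √81 = 50/√81 ≈ 5.5556.

5.5556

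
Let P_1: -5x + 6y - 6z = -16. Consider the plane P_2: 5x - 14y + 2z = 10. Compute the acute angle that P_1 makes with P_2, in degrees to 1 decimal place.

cos θ = |n₁·n₂| / (|n₁||n₂|) = |-121| / (√97 · √225).
θ = arccos(0.81905) ≈ 35.0°.

35.0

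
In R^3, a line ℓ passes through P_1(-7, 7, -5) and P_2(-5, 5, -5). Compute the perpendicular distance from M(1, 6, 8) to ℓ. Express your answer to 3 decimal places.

13.910

A direction vector for ℓ is P_2 − P_1 = (2, -2, 0).
Taking (-7, 7, -5) on ℓ with direction v = (2, -2, 0): w = M − (-7, 7, -5) = (8, -1, 13), and w × v = (26, 26, -14).
Distance = |w × v| / |v| = √1548 / √8 ≈ 13.910.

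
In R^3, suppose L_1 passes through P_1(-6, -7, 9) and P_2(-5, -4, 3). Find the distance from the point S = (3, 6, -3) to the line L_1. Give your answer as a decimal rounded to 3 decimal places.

8.998

A direction vector for L_1 is P_2 − P_1 = (1, 3, -6).
Taking (-6, -7, 9) on L_1 with direction v = (1, 3, -6): w = S − (-6, -7, 9) = (9, 13, -12), and w × v = (-42, 42, 14).
Distance = |w × v| / |v| = √3724 / √46 ≈ 8.998.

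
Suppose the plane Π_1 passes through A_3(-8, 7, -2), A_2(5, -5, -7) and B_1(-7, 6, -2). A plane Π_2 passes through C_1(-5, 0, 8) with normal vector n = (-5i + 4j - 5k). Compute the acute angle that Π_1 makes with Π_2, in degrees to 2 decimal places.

A_3A_2 = (13, -12, -5), A_3B_1 = (1, -1, 0); a normal to Π_1 is A_3A_2 × A_3B_1 = (-5, -5, -1).
Using A_3: Π_1 has equation -5x - 5y - z = 7.
Π_2: n·r = n·C_1 gives -5x + 4y - 5z = -15.
cos θ = |n₁·n₂| / (|n₁||n₂|) = |10| / (√51 · √66).
θ = arccos(0.17236) ≈ 80.07°.

80.07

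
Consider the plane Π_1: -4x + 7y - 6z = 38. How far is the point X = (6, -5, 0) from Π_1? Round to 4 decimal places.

n·X − d = (-4)·(6) + (7)·(-5) + (-6)·(0) − 38 = -97; |n| = √101.
Distance = |-97| / √101 = 97/√101 ≈ 9.6519.

9.6519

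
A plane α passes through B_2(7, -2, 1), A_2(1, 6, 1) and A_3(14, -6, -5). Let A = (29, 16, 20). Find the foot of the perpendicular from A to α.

B_2A_2 = (-6, 8, 0), B_2A_3 = (7, -4, -6); a normal to α is B_2A_2 × B_2A_3 = (-48, -36, -32).
Using B_2: α has equation -48x - 36y - 32z = -296.
Foot = A − λn with λ = (n·A − d)/|n|² = (-2608 − (-296))/4624 = -1/2.
Foot = (29, 16, 20) − (-1/2)·(-48, -36, -32) = (5, -2, 4).

(5, -2, 4)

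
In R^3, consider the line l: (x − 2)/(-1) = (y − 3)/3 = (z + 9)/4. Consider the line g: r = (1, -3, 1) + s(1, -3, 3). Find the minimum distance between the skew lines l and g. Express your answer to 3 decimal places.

2.846

l has direction (-1, 3, 4) through (2, 3, -9).
Common perpendicular direction n = (-1, 3, 4) × (1, -3, 3) = (21, 7, 0).
With w = (1, -3, 1) − (2, 3, -9) = (-1, -6, 10), w · n = -63.
Distance = |w · n| / |n| = |-63| / √490 ≈ 2.846.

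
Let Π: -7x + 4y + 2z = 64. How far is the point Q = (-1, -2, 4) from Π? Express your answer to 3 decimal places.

6.862

n·Q − d = (-7)·(-1) + (4)·(-2) + (2)·(4) − 64 = -57; |n| = √69.
Distance = |-57| / √69 = 57/√69 ≈ 6.862.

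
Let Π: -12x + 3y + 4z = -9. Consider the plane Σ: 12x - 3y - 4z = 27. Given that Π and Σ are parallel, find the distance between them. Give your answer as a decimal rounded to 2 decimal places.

Rescale Σ by 1/(-1): -12x + 3y + 4z = -27. Then distance = |-9 − (-27)| / √169 ≈ 1.38.

1.38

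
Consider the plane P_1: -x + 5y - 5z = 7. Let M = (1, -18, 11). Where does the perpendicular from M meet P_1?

Foot = M − λn with λ = (n·M − d)/|n|² = (-146 − 7)/51 = -3.
Foot = (1, -18, 11) − (-3)·(-1, 5, -5) = (-2, -3, -4).

(-2, -3, -4)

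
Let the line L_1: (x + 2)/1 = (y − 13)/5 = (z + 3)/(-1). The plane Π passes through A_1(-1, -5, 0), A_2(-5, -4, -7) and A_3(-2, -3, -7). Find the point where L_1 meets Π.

L_1 has direction (1, 5, -1) through (-2, 13, -3).
A_1A_2 = (-4, 1, -7), A_1A_3 = (-1, 2, -7); a normal to Π is A_1A_2 × A_1A_3 = (7, -21, -7).
Using A_1: Π has equation 7x - 21y - 7z = 98.
Substitute r = (-2, 13, -3) + t(1, 5, -1) into the plane: -266 + (-91)t = 98, so t = -4.
Intersection: (-2, 13, -3) + (-4)·(1, 5, -1) = (-6, -7, 1).

(-6, -7, 1)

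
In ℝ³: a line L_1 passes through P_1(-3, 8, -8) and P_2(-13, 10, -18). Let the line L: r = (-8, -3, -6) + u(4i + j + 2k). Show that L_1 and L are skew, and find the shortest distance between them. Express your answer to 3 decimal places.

A direction vector for L_1 is P_2 − P_1 = (-10, 2, -10).
Common perpendicular direction n = (-10, 2, -10) × (4, 1, 2) = (14, -20, -18).
With w = (-8, -3, -6) − (-3, 8, -8) = (-5, -11, 2), w · n = 114.
Since n ≠ 0 the lines are not parallel, and w · n = 114 ≠ 0 so they do not intersect; hence they are skew.
Distance = |w · n| / |n| = |114| / √920 ≈ 3.758.

3.758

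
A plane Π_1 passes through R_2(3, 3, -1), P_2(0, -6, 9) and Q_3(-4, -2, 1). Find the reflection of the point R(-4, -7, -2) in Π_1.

R_2P_2 = (-3, -9, 10), R_2Q_3 = (-7, -5, 2); a normal to Π_1 is R_2P_2 × R_2Q_3 = (32, -64, -48).
Using R_2: Π_1 has equation 32x - 64y - 48z = -48.
λ = (n·R − d)/|n|² = (416 − (-48))/7424 = 1/16.
Reflection = R − 2λn = (-4, -7, -2) − (1/8)·(32, -64, -48) = (-8, 1, 4).

(-8, 1, 4)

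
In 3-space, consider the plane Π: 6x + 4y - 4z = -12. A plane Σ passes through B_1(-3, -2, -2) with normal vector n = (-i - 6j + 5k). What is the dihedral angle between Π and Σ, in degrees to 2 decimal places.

Σ: n·r = n·B_1 gives -x - 6y + 5z = 5.
cos θ = |n₁·n₂| / (|n₁||n₂|) = |-50| / (√68 · √62).
θ = arccos(0.77005) ≈ 39.64°.

39.64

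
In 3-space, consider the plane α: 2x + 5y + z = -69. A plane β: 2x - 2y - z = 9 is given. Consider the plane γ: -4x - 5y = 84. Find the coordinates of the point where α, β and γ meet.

(-6, -12, 3)

Solving the 3×3 linear system 2x + 5y + z = -69, 2x - 2y - z = 9, -4x - 5y = 84 (e.g. by elimination or Cramer's rule, determinant = -8) gives (-6, -12, 3).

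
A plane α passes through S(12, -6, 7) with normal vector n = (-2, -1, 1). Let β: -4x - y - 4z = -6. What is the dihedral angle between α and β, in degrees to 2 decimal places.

α: n·r = n·S gives -2x - y + z = -11.
cos θ = |n₁·n₂| / (|n₁||n₂|) = |5| / (√6 · √33).
θ = arccos(0.35533) ≈ 69.19°.

69.19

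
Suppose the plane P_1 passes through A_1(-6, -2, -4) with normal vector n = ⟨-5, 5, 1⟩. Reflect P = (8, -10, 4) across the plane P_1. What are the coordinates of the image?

(-12, 10, 8)

P_1: n·r = n·A_1 gives -5x + 5y + z = 16.
λ = (n·P − d)/|n|² = (-86 − 16)/51 = -2.
Reflection = P − 2λn = (8, -10, 4) − (-4)·(-5, 5, 1) = (-12, 10, 8).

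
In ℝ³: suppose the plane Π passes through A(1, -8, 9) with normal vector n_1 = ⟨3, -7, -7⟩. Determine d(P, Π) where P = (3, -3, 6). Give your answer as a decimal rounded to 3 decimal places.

0.773

Π: n_1·r = n_1·A gives 3x - 7y - 7z = -4.
n·P − d = (3)·(3) + (-7)·(-3) + (-7)·(6) − (-4) = -8; |n| = √107.
Distance = |-8| / √107 = 8/√107 ≈ 0.773.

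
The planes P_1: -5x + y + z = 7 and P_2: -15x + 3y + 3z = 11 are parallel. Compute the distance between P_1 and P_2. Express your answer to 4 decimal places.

0.6415

Rescale P_2 by 1/3: -5x + y + z = 11/3. Then distance = |7 − (11/3)| / √27 ≈ 0.6415.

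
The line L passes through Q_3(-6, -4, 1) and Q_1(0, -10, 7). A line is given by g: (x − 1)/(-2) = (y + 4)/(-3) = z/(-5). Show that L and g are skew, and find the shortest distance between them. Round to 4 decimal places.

A direction vector for L is Q_1 − Q_3 = (6, -6, 6).
g has direction (-2, -3, -5) through (1, -4, 0).
Common perpendicular direction n = (6, -6, 6) × (-2, -3, -5) = (48, 18, -30).
With w = (1, -4, 0) − (-6, -4, 1) = (7, 0, -1), w · n = 366.
Since n ≠ 0 the lines are not parallel, and w · n = 366 ≠ 0 so they do not intersect; hence they are skew.
Distance = |w · n| / |n| = |366| / √3528 ≈ 6.1619.

6.1619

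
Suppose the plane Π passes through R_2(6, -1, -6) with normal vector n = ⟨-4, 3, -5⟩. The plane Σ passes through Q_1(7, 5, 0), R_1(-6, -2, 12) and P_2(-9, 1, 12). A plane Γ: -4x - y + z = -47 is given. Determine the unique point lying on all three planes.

Π: n·r = n·R_2 gives -4x + 3y - 5z = 3.
Q_1R_1 = (-13, -7, 12), Q_1P_2 = (-16, -4, 12); a normal to Σ is Q_1R_1 × Q_1P_2 = (-36, -36, -60).
Using Q_1: Σ has equation -36x - 36y - 60z = -432.
Solving the 3×3 linear system -4x + 3y - 5z = 3, -36x - 36y - 60z = -432, -4x - y + z = -47 (e.g. by elimination or Cramer's rule, determinant = 1752) gives (9, 8, -3).

(9, 8, -3)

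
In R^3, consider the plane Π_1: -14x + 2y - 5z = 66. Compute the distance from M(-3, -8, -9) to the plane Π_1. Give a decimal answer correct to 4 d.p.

0.3333

n·M − d = (-14)·(-3) + (2)·(-8) + (-5)·(-9) − 66 = 5; |n| = √225.
Distance = |5| / √225 = 5/√225 ≈ 0.3333.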